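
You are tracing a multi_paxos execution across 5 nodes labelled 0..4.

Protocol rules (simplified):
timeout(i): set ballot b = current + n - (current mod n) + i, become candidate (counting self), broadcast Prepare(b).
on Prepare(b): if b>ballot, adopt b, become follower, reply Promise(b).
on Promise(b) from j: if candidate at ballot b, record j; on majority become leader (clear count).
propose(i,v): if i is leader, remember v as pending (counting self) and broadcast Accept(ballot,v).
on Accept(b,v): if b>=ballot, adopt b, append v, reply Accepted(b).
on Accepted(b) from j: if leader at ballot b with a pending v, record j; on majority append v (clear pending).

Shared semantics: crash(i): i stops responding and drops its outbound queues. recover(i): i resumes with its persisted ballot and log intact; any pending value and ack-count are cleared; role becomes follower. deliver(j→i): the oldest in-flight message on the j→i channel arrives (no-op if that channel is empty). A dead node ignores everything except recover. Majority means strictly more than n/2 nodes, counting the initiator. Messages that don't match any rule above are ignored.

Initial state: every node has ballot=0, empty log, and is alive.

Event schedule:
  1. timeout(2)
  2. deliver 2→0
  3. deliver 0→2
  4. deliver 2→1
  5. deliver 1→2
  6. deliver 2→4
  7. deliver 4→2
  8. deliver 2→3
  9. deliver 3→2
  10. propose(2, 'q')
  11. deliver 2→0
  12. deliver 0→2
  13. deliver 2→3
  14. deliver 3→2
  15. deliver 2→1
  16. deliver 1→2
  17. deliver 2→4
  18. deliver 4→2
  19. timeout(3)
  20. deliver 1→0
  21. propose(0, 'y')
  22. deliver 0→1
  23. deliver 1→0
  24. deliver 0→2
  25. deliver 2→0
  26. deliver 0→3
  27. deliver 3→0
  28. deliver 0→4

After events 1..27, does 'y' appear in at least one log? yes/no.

no

after 1 — timeout(2): n2:cand/b7/[-]
after 2 — deliver 2→0: n0:foll/b7/[-]
after 3 — deliver 0→2: ·
after 4 — deliver 2→1: n1:foll/b7/[-]
after 5 — deliver 1→2: n2:lead/b7/[-]
after 6 — deliver 2→4: n4:foll/b7/[-]
after 7 — deliver 4→2: ·
after 8 — deliver 2→3: n3:foll/b7/[-]
after 9 — deliver 3→2: ·
after 10 — propose(2,'q'): ·
after 11 — deliver 2→0: n0:foll/b7/[q]
after 12 — deliver 0→2: ·
after 13 — deliver 2→3: n3:foll/b7/[q]
after 14 — deliver 3→2: n2:lead/b7/[q]
after 15 — deliver 2→1: n1:foll/b7/[q]
after 16 — deliver 1→2: ·
after 17 — deliver 2→4: n4:foll/b7/[q]
after 18 — deliver 4→2: ·
after 19 — timeout(3): n3:cand/b13/[q]
after 20 — deliver 1→0: ·
after 21 — propose(0,'y'): ·
after 22 — deliver 0→1: ·
after 23 — deliver 1→0: ·
after 24 — deliver 0→2: ·
after 25 — deliver 2→0: ·
after 26 — deliver 0→3: ·
after 27 — deliver 3→0: n0:foll/b13/[q]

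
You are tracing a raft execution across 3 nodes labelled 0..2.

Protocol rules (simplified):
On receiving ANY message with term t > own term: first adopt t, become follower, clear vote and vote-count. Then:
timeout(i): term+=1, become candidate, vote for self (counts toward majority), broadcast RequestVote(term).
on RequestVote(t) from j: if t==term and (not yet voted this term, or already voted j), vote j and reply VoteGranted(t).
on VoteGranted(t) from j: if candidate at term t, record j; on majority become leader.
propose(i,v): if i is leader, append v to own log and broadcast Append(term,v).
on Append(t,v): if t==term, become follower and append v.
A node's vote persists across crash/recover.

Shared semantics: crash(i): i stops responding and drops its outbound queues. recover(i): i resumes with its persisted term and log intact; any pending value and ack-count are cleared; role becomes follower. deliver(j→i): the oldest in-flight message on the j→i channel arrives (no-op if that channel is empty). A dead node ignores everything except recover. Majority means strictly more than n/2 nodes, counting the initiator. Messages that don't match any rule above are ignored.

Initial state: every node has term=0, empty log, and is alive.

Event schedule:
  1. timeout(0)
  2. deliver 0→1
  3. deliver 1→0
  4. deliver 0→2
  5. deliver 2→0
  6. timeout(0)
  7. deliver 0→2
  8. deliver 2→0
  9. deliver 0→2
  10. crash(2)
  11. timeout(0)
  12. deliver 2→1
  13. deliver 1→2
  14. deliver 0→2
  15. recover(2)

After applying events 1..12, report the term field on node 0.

[1] timeout(0) → N0(cand t1 [-])
[2] deliver 0→1 → N1(foll t1 [-])
[3] deliver 1→0 → N0(lead t1 [-])
[4] deliver 0→2 → N2(foll t1 [-])
[5] deliver 2→0 → ∅
[6] timeout(0) → N0(cand t2 [-])
[7] deliver 0→2 → N2(foll t2 [-])
[8] deliver 2→0 → N0(lead t2 [-])
[9] deliver 0→2 → ∅
[10] crash(2) → N2(✗foll t2 [-])
[11] timeout(0) → N0(cand t3 [-])
[12] deliver 2→1 → ∅

3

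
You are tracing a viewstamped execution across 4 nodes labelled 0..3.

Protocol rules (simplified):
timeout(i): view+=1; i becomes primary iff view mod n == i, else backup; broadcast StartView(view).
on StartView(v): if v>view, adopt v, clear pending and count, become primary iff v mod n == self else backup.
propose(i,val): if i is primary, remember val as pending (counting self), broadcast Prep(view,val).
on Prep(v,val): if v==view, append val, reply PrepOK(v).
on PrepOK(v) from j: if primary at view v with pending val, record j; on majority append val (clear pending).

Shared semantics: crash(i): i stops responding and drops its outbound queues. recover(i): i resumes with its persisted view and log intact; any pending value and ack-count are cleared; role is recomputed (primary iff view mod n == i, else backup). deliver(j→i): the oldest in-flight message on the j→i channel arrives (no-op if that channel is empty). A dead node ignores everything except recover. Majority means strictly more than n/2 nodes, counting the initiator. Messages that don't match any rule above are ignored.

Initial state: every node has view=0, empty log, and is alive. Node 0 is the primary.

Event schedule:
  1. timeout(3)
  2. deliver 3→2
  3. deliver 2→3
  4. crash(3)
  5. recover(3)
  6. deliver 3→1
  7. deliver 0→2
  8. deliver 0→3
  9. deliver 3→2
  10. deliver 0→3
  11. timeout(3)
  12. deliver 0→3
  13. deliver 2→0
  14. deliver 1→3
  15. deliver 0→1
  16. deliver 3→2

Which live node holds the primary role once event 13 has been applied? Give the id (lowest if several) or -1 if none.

[1] timeout(3) → N3(back v1 [-])
[2] deliver 3→2 → N2(back v1 [-])
[3] deliver 2→3 → ∅
[4] crash(3) → N3(✗back v1 [-])
[5] recover(3) → N3(back v1 [-])
[6] deliver 3→1 → ∅
[7] deliver 0→2 → ∅
[8] deliver 0→3 → ∅
[9] deliver 3→2 → ∅
[10] deliver 0→3 → ∅
[11] timeout(3) → N3(back v2 [-])
[12] deliver 0→3 → ∅
[13] deliver 2→0 → ∅

0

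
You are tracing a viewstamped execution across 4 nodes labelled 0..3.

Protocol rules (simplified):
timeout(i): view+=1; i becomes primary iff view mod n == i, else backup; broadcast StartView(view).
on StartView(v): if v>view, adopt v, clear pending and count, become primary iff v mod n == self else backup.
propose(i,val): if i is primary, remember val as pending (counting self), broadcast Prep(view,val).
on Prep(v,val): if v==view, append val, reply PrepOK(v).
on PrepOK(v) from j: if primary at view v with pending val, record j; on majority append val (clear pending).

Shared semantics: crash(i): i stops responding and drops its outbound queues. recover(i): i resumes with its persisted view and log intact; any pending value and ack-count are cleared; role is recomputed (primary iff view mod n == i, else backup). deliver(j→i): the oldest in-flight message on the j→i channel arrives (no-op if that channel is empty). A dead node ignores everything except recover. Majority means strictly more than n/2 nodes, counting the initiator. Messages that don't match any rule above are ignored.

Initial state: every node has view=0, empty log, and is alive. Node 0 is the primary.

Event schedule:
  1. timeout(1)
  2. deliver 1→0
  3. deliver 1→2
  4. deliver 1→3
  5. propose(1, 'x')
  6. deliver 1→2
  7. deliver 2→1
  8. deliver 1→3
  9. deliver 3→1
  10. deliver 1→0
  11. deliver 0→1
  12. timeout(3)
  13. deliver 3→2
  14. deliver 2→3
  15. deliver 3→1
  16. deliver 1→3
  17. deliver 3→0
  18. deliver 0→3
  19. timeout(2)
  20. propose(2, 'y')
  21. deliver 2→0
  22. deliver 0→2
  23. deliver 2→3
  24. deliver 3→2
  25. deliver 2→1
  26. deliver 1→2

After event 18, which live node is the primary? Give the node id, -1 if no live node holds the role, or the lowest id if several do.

2

after 1 — timeout(1): n1:prim/v1/[-]
after 2 — deliver 1→0: n0:back/v1/[-]
after 3 — deliver 1→2: n2:back/v1/[-]
after 4 — deliver 1→3: n3:back/v1/[-]
after 5 — propose(1,'x'): ·
after 6 — deliver 1→2: n2:back/v1/[x]
after 7 — deliver 2→1: ·
after 8 — deliver 1→3: n3:back/v1/[x]
after 9 — deliver 3→1: n1:prim/v1/[x]
after 10 — deliver 1→0: n0:back/v1/[x]
after 11 — deliver 0→1: ·
after 12 — timeout(3): n3:back/v2/[x]
after 13 — deliver 3→2: n2:prim/v2/[x]
after 14 — deliver 2→3: ·
after 15 — deliver 3→1: n1:back/v2/[x]
after 16 — deliver 1→3: ·
after 17 — deliver 3→0: n0:back/v2/[x]
after 18 — deliver 0→3: ·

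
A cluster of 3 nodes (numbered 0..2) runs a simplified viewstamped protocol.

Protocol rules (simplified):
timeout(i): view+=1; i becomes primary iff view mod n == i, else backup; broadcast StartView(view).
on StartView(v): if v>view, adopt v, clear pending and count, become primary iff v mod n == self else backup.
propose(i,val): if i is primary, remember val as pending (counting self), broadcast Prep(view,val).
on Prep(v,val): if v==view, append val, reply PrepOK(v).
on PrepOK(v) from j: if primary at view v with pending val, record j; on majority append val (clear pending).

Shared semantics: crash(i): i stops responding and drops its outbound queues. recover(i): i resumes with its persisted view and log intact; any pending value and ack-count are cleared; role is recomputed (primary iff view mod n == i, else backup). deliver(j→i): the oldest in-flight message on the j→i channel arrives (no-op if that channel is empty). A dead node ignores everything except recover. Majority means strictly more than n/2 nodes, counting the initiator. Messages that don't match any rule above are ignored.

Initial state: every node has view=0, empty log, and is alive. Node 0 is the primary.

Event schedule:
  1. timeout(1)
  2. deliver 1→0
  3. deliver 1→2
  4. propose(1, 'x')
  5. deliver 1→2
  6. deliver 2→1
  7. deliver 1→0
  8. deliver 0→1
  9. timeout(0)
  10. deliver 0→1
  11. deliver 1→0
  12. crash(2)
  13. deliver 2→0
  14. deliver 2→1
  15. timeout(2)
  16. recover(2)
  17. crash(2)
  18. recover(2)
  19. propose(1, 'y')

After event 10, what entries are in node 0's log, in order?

[1] timeout(1) → N1(prim v1 [-])
[2] deliver 1→0 → N0(back v1 [-])
[3] deliver 1→2 → N2(back v1 [-])
[4] propose(1,'x') → ∅
[5] deliver 1→2 → N2(back v1 [x])
[6] deliver 2→1 → N1(prim v1 [x])
[7] deliver 1→0 → N0(back v1 [x])
[8] deliver 0→1 → ∅
[9] timeout(0) → N0(back v2 [x])
[10] deliver 0→1 → N1(back v2 [x])

x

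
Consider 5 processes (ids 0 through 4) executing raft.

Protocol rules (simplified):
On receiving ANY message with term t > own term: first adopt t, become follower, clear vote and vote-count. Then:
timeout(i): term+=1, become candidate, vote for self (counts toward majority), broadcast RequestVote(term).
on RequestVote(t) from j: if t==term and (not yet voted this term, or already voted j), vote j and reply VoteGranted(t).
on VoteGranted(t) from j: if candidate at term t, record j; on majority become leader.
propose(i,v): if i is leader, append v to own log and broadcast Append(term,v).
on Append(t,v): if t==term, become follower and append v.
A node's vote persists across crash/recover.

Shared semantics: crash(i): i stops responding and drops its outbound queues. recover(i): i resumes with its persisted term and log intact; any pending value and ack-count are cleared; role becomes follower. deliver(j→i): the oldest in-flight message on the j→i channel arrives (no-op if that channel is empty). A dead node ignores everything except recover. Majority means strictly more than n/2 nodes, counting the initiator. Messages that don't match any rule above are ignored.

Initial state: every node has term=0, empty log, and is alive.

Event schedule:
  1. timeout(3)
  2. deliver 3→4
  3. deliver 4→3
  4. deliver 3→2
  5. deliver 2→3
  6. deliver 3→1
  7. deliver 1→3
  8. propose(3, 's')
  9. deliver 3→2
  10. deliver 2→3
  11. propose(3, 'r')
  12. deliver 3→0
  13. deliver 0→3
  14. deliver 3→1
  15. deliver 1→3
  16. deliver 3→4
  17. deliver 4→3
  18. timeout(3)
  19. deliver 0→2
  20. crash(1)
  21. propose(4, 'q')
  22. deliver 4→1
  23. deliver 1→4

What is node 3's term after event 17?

1

e1 timeout(3): 3[cand,t=1,-]
e2 deliver 3→4: 4[foll,t=1,-]
e3 deliver 4→3: ·
e4 deliver 3→2: 2[foll,t=1,-]
e5 deliver 2→3: 3[lead,t=1,-]
e6 deliver 3→1: 1[foll,t=1,-]
e7 deliver 1→3: ·
e8 propose(3,'s'): 3[lead,t=1,s]
e9 deliver 3→2: 2[foll,t=1,s]
e10 deliver 2→3: ·
e11 propose(3,'r'): 3[lead,t=1,s,r]
e12 deliver 3→0: 0[foll,t=1,-]
e13 deliver 0→3: ·
e14 deliver 3→1: 1[foll,t=1,s]
e15 deliver 1→3: ·
e16 deliver 3→4: 4[foll,t=1,s]
e17 deliver 4→3: ·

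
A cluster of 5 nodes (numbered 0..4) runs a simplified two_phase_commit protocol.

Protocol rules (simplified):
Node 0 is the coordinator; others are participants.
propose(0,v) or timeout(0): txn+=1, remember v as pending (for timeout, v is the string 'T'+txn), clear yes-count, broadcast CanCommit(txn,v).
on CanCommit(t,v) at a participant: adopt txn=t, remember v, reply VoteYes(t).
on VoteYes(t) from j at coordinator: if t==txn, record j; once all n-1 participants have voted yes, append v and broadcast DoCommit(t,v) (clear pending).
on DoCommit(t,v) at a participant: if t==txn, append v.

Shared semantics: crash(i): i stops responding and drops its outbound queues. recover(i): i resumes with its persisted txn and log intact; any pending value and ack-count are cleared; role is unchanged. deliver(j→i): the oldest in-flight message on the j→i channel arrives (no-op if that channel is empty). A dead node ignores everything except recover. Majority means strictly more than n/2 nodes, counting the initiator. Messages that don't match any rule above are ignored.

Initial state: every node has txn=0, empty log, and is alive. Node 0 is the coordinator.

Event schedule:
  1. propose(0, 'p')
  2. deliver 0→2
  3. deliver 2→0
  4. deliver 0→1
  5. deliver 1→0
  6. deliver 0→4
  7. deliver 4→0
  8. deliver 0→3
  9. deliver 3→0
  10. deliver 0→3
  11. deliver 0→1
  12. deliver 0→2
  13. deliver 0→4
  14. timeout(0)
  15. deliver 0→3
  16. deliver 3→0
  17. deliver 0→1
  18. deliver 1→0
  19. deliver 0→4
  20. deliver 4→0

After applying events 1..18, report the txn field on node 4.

step 1 propose(0,'p'): 0={coor,t=1,log=-}
step 2 deliver 0→2: 2={part,t=1,log=-}
step 3 deliver 2→0: —
step 4 deliver 0→1: 1={part,t=1,log=-}
step 5 deliver 1→0: —
step 6 deliver 0→4: 4={part,t=1,log=-}
step 7 deliver 4→0: —
step 8 deliver 0→3: 3={part,t=1,log=-}
step 9 deliver 3→0: 0={coor,t=1,log=p}
step 10 deliver 0→3: 3={part,t=1,log=p}
step 11 deliver 0→1: 1={part,t=1,log=p}
step 12 deliver 0→2: 2={part,t=1,log=p}
step 13 deliver 0→4: 4={part,t=1,log=p}
step 14 timeout(0): 0={coor,t=2,log=p}
step 15 deliver 0→3: 3={part,t=2,log=p}
step 16 deliver 3→0: —
step 17 deliver 0→1: 1={part,t=2,log=p}
step 18 deliver 1→0: —

1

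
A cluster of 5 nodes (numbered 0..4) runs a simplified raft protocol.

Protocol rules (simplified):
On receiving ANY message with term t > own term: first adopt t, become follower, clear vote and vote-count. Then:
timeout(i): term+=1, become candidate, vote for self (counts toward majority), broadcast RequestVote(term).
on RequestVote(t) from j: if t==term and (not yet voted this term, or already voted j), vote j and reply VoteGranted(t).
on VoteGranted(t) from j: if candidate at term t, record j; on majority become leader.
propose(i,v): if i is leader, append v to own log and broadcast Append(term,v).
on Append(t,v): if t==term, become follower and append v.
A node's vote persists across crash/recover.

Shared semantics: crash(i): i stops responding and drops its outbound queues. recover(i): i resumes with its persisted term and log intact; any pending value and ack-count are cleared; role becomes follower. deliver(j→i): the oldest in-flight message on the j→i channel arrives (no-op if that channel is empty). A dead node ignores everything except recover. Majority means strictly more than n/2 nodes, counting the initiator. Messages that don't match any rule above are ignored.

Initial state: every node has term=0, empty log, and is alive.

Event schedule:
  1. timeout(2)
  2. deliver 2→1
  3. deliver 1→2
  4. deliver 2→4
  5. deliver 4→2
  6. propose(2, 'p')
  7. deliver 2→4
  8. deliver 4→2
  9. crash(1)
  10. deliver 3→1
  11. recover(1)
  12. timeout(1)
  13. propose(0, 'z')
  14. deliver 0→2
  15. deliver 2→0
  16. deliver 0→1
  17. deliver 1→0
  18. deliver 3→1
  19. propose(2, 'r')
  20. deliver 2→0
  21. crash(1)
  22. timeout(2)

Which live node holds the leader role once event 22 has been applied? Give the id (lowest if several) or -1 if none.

-1

[1] timeout(2) → N2(cand t1 [-])
[2] deliver 2→1 → N1(foll t1 [-])
[3] deliver 1→2 → ∅
[4] deliver 2→4 → N4(foll t1 [-])
[5] deliver 4→2 → N2(lead t1 [-])
[6] propose(2,'p') → N2(lead t1 [p])
[7] deliver 2→4 → N4(foll t1 [p])
[8] deliver 4→2 → ∅
[9] crash(1) → N1(✗foll t1 [-])
[10] deliver 3→1 → ∅
[11] recover(1) → N1(foll t1 [-])
[12] timeout(1) → N1(cand t2 [-])
[13] propose(0,'z') → ∅
[14] deliver 0→2 → ∅
[15] deliver 2→0 → N0(foll t1 [-])
[16] deliver 0→1 → ∅
[17] deliver 1→0 → N0(foll t2 [-])
[18] deliver 3→1 → ∅
[19] propose(2,'r') → N2(lead t1 [p,r])
[20] deliver 2→0 → ∅
[21] crash(1) → N1(✗cand t2 [-])
[22] timeout(2) → N2(cand t2 [p,r])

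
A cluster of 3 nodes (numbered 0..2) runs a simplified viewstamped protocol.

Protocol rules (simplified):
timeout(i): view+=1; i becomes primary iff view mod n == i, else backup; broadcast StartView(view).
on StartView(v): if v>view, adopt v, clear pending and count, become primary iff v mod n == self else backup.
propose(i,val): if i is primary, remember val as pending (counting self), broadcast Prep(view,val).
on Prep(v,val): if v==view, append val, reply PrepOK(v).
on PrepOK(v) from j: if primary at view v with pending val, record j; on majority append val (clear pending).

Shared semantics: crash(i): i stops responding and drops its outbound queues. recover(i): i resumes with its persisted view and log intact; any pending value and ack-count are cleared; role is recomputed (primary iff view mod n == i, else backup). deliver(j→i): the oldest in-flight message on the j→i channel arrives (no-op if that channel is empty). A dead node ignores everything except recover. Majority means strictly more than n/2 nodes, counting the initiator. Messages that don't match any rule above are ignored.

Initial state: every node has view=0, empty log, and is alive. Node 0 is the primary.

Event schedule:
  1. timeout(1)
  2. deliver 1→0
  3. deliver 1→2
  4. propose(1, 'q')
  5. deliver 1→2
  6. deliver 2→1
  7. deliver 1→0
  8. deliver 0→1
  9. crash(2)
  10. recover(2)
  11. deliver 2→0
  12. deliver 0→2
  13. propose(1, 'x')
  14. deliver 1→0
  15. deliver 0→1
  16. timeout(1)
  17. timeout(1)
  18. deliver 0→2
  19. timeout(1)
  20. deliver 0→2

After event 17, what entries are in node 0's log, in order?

q,x

[1] timeout(1) → N1(prim v1 [-])
[2] deliver 1→0 → N0(back v1 [-])
[3] deliver 1→2 → N2(back v1 [-])
[4] propose(1,'q') → ∅
[5] deliver 1→2 → N2(back v1 [q])
[6] deliver 2→1 → N1(prim v1 [q])
[7] deliver 1→0 → N0(back v1 [q])
[8] deliver 0→1 → ∅
[9] crash(2) → N2(✗back v1 [q])
[10] recover(2) → N2(back v1 [q])
[11] deliver 2→0 → ∅
[12] deliver 0→2 → ∅
[13] propose(1,'x') → ∅
[14] deliver 1→0 → N0(back v1 [q,x])
[15] deliver 0→1 → N1(prim v1 [q,x])
[16] timeout(1) → N1(back v2 [q,x])
[17] timeout(1) → N1(back v3 [q,x])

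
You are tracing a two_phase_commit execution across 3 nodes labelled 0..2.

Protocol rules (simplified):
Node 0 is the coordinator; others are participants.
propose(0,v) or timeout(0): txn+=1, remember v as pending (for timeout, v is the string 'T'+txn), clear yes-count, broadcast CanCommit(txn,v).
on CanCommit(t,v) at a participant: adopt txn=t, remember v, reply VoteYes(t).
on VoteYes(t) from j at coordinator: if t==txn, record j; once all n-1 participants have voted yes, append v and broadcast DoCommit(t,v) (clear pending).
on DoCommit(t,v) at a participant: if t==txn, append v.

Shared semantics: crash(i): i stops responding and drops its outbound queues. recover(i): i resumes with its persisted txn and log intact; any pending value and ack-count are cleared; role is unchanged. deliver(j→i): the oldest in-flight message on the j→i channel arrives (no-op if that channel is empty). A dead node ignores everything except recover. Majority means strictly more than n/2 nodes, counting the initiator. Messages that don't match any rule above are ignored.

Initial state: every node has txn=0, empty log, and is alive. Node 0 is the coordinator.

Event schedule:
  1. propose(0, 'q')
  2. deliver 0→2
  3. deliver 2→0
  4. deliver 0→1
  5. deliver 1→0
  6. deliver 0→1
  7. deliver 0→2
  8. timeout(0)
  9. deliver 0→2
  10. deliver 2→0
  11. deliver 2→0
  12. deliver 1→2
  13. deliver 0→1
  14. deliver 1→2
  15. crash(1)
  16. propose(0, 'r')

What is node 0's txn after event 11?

2

1. propose(0,'q'):  <0:coor t1 ->
2. deliver 0→2:  <2:part t1 ->
3. deliver 2→0:  nop
4. deliver 0→1:  <1:part t1 ->
5. deliver 1→0:  <0:coor t1 q>
6. deliver 0→1:  <1:part t1 q>
7. deliver 0→2:  <2:part t1 q>
8. timeout(0):  <0:coor t2 q>
9. deliver 0→2:  <2:part t2 q>
10. deliver 2→0:  nop
11. deliver 2→0:  nop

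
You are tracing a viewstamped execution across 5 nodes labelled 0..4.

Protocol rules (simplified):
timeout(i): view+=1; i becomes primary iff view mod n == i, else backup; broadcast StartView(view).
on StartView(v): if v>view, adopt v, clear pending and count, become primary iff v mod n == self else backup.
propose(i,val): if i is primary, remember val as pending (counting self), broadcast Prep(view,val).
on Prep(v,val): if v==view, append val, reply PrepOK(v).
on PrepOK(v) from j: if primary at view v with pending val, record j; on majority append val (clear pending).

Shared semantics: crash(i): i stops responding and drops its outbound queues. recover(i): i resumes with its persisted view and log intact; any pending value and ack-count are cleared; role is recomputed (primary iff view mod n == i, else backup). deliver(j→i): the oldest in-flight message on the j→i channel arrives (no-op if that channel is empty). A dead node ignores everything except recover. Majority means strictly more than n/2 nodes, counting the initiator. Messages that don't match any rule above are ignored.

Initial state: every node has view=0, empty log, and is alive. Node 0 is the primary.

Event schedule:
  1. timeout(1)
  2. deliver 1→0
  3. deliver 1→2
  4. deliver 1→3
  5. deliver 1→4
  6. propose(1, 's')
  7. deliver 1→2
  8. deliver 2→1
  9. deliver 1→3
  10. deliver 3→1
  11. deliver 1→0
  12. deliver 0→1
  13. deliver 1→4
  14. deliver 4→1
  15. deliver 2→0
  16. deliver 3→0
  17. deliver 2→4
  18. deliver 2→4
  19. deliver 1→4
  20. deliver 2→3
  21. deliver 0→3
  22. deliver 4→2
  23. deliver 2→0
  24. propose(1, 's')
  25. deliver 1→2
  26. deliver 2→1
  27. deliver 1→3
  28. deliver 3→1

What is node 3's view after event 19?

e1 timeout(1): 1[prim,v=1,-]
e2 deliver 1→0: 0[back,v=1,-]
e3 deliver 1→2: 2[back,v=1,-]
e4 deliver 1→3: 3[back,v=1,-]
e5 deliver 1→4: 4[back,v=1,-]
e6 propose(1,'s'): ·
e7 deliver 1→2: 2[back,v=1,s]
e8 deliver 2→1: ·
e9 deliver 1→3: 3[back,v=1,s]
e10 deliver 3→1: 1[prim,v=1,s]
e11 deliver 1→0: 0[back,v=1,s]
e12 deliver 0→1: ·
e13 deliver 1→4: 4[back,v=1,s]
e14 deliver 4→1: ·
e15 deliver 2→0: ·
e16 deliver 3→0: ·
e17 deliver 2→4: ·
e18 deliver 2→4: ·
e19 deliver 1→4: ·

1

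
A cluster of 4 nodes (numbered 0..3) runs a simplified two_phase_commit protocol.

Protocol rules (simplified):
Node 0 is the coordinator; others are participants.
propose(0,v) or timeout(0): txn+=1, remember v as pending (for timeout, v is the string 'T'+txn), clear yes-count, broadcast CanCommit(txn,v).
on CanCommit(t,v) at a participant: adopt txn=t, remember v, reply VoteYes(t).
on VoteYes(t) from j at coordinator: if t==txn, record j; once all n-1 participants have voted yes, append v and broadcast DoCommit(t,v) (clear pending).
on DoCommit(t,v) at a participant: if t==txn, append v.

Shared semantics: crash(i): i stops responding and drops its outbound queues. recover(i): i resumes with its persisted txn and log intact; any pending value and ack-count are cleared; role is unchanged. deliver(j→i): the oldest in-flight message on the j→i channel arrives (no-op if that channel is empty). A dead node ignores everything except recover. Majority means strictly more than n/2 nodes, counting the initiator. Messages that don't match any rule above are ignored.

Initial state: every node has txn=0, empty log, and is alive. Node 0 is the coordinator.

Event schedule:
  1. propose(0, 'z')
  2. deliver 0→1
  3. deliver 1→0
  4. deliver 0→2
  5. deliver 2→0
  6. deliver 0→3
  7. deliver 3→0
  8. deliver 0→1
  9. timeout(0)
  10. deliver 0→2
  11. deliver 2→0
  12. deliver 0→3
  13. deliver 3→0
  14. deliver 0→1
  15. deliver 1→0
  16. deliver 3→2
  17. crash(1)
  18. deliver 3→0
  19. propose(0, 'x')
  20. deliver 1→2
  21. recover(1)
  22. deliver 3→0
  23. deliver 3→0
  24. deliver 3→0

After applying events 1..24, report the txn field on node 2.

e1 propose(0,'z'): 0[coor,t=1,-]
e2 deliver 0→1: 1[part,t=1,-]
e3 deliver 1→0: ·
e4 deliver 0→2: 2[part,t=1,-]
e5 deliver 2→0: ·
e6 deliver 0→3: 3[part,t=1,-]
e7 deliver 3→0: 0[coor,t=1,z]
e8 deliver 0→1: 1[part,t=1,z]
e9 timeout(0): 0[coor,t=2,z]
e10 deliver 0→2: 2[part,t=1,z]
e11 deliver 2→0: ·
e12 deliver 0→3: 3[part,t=1,z]
e13 deliver 3→0: ·
e14 deliver 0→1: 1[part,t=2,z]
e15 deliver 1→0: ·
e16 deliver 3→2: ·
e17 crash(1): 1[✗part,t=2,z]
e18 deliver 3→0: ·
e19 propose(0,'x'): 0[coor,t=3,z]
e20 deliver 1→2: ·
e21 recover(1): 1[part,t=2,z]
e22 deliver 3→0: ·
e23 deliver 3→0: ·
e24 deliver 3→0: ·

1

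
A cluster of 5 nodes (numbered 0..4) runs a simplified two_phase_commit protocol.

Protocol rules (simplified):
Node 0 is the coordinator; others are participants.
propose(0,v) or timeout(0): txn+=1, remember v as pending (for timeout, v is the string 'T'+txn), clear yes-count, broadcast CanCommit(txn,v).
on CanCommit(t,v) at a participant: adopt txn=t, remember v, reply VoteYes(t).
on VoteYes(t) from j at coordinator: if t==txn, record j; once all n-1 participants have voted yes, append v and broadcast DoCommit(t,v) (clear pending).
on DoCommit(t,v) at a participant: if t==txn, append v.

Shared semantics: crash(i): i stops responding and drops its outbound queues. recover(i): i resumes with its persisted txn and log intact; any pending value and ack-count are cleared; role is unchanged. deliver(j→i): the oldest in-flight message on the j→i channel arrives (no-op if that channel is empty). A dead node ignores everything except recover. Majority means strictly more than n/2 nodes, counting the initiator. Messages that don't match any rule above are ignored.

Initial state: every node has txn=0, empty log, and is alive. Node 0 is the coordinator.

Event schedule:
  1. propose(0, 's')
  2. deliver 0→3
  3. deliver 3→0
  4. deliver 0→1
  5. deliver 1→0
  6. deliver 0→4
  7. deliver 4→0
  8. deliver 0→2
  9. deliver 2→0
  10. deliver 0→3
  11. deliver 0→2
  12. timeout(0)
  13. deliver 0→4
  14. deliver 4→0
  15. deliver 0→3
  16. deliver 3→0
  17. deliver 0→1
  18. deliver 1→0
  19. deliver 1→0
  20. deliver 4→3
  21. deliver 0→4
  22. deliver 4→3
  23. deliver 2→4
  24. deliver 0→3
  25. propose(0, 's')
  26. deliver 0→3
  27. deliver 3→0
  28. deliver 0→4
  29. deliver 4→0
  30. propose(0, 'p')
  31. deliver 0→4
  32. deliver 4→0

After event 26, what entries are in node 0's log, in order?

step 1 propose(0,'s'): 0={coor,t=1,log=-}
step 2 deliver 0→3: 3={part,t=1,log=-}
step 3 deliver 3→0: —
step 4 deliver 0→1: 1={part,t=1,log=-}
step 5 deliver 1→0: —
step 6 deliver 0→4: 4={part,t=1,log=-}
step 7 deliver 4→0: —
step 8 deliver 0→2: 2={part,t=1,log=-}
step 9 deliver 2→0: 0={coor,t=1,log=s}
step 10 deliver 0→3: 3={part,t=1,log=s}
step 11 deliver 0→2: 2={part,t=1,log=s}
step 12 timeout(0): 0={coor,t=2,log=s}
step 13 deliver 0→4: 4={part,t=1,log=s}
step 14 deliver 4→0: —
step 15 deliver 0→3: 3={part,t=2,log=s}
step 16 deliver 3→0: —
step 17 deliver 0→1: 1={part,t=1,log=s}
step 18 deliver 1→0: —
step 19 deliver 1→0: —
step 20 deliver 4→3: —
step 21 deliver 0→4: 4={part,t=2,log=s}
step 22 deliver 4→3: —
step 23 deliver 2→4: —
step 24 deliver 0→3: —
step 25 propose(0,'s'): 0={coor,t=3,log=s}
step 26 deliver 0→3: 3={part,t=3,log=s}

s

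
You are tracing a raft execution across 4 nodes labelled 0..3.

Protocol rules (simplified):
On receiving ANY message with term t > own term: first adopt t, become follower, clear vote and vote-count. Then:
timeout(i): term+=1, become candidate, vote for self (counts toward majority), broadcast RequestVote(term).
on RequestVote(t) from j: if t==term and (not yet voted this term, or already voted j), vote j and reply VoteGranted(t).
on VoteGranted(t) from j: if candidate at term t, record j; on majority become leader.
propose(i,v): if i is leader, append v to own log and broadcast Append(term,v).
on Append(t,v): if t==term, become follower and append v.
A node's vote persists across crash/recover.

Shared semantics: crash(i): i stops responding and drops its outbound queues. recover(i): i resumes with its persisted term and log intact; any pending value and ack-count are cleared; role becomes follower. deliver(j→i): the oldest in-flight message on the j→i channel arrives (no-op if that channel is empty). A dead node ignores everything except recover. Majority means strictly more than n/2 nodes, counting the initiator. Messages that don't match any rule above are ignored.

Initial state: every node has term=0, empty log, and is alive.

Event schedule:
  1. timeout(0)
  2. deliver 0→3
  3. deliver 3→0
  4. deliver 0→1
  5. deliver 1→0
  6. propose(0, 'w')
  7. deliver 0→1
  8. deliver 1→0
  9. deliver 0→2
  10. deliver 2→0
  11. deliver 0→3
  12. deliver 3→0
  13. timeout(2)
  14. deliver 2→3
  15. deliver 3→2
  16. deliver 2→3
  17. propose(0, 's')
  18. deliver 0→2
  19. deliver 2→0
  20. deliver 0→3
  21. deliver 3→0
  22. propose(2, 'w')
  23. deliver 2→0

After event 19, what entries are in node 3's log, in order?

w

1. timeout(0):  <0:cand t1 ->
2. deliver 0→3:  <3:foll t1 ->
3. deliver 3→0:  nop
4. deliver 0→1:  <1:foll t1 ->
5. deliver 1→0:  <0:lead t1 ->
6. propose(0,'w'):  <0:lead t1 w>
7. deliver 0→1:  <1:foll t1 w>
8. deliver 1→0:  nop
9. deliver 0→2:  <2:foll t1 ->
10. deliver 2→0:  nop
11. deliver 0→3:  <3:foll t1 w>
12. deliver 3→0:  nop
13. timeout(2):  <2:cand t2 ->
14. deliver 2→3:  <3:foll t2 w>
15. deliver 3→2:  nop
16. deliver 2→3:  nop
17. propose(0,'s'):  <0:lead t1 w,s>
18. deliver 0→2:  nop
19. deliver 2→0:  <0:foll t2 w,s>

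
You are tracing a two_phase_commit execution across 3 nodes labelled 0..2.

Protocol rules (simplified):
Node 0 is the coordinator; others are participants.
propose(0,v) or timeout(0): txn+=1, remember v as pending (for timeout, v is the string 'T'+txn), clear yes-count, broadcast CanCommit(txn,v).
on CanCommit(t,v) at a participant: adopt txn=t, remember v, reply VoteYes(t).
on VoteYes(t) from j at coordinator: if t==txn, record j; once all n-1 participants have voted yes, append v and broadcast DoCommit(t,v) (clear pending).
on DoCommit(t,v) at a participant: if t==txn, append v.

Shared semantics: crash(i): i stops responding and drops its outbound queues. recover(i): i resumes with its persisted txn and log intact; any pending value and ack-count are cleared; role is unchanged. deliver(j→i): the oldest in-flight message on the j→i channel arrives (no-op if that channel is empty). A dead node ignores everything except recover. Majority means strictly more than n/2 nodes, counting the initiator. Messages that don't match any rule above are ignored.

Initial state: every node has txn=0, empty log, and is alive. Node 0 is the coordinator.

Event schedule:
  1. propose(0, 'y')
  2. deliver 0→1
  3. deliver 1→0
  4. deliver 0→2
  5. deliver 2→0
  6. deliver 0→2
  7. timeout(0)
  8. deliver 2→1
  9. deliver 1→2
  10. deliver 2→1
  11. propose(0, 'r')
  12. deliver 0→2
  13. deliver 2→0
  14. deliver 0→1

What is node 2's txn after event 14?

2

[1] propose(0,'y') → N0(coor t1 [-])
[2] deliver 0→1 → N1(part t1 [-])
[3] deliver 1→0 → ∅
[4] deliver 0→2 → N2(part t1 [-])
[5] deliver 2→0 → N0(coor t1 [y])
[6] deliver 0→2 → N2(part t1 [y])
[7] timeout(0) → N0(coor t2 [y])
[8] deliver 2→1 → ∅
[9] deliver 1→2 → ∅
[10] deliver 2→1 → ∅
[11] propose(0,'r') → N0(coor t3 [y])
[12] deliver 0→2 → N2(part t2 [y])
[13] deliver 2→0 → ∅
[14] deliver 0→1 → N1(part t1 [y])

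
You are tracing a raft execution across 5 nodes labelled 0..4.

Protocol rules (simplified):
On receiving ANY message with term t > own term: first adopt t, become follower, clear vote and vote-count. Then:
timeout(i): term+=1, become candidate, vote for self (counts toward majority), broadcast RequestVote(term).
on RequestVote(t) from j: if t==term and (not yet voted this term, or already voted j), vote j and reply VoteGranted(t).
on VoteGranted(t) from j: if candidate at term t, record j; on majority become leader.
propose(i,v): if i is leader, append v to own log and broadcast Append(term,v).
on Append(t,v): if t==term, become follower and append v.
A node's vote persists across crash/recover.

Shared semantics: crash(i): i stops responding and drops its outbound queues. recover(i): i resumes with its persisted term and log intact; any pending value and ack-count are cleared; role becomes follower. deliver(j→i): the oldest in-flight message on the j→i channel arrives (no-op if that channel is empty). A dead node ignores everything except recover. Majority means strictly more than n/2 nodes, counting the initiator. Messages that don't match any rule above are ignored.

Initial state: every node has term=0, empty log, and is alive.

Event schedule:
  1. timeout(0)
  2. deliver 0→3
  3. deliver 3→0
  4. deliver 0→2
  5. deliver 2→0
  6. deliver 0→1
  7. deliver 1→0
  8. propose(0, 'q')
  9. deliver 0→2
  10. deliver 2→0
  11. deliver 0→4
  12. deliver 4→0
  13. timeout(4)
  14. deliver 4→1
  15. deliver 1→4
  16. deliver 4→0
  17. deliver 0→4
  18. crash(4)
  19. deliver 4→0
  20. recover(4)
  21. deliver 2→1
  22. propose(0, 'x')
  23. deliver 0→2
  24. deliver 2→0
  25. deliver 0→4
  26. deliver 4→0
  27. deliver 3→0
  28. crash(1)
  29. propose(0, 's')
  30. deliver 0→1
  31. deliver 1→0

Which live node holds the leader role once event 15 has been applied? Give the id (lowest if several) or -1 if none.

[1] timeout(0) → N0(cand t1 [-])
[2] deliver 0→3 → N3(foll t1 [-])
[3] deliver 3→0 → ∅
[4] deliver 0→2 → N2(foll t1 [-])
[5] deliver 2→0 → N0(lead t1 [-])
[6] deliver 0→1 → N1(foll t1 [-])
[7] deliver 1→0 → ∅
[8] propose(0,'q') → N0(lead t1 [q])
[9] deliver 0→2 → N2(foll t1 [q])
[10] deliver 2→0 → ∅
[11] deliver 0→4 → N4(foll t1 [-])
[12] deliver 4→0 → ∅
[13] timeout(4) → N4(cand t2 [-])
[14] deliver 4→1 → N1(foll t2 [-])
[15] deliver 1→4 → ∅

0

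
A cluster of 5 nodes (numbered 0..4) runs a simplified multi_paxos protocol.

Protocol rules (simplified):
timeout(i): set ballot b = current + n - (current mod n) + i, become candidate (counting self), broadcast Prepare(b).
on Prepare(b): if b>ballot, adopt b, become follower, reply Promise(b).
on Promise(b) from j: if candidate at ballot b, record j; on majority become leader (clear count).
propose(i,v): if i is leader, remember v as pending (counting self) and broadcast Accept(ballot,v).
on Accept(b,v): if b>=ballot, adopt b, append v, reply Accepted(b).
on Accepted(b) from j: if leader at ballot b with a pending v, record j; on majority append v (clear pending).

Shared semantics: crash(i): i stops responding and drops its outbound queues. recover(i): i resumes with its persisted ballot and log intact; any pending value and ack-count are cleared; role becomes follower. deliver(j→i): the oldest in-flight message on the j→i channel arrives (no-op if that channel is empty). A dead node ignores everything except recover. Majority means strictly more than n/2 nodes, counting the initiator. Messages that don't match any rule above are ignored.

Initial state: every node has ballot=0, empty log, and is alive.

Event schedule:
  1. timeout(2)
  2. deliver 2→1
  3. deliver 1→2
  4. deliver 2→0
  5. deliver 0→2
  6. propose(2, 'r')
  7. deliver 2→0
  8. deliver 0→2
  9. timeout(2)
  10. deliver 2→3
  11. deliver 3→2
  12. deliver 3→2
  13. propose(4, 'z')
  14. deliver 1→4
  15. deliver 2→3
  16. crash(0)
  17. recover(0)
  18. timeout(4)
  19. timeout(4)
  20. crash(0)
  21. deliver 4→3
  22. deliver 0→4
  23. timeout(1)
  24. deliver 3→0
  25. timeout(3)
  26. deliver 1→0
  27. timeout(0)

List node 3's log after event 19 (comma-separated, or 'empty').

[1] timeout(2) → N2(cand b7 [-])
[2] deliver 2→1 → N1(foll b7 [-])
[3] deliver 1→2 → ∅
[4] deliver 2→0 → N0(foll b7 [-])
[5] deliver 0→2 → N2(lead b7 [-])
[6] propose(2,'r') → ∅
[7] deliver 2→0 → N0(foll b7 [r])
[8] deliver 0→2 → ∅
[9] timeout(2) → N2(cand b12 [-])
[10] deliver 2→3 → N3(foll b7 [-])
[11] deliver 3→2 → ∅
[12] deliver 3→2 → ∅
[13] propose(4,'z') → ∅
[14] deliver 1→4 → ∅
[15] deliver 2→3 → N3(foll b7 [r])
[16] crash(0) → N0(✗foll b7 [r])
[17] recover(0) → N0(foll b7 [r])
[18] timeout(4) → N4(cand b9 [-])
[19] timeout(4) → N4(cand b14 [-])

r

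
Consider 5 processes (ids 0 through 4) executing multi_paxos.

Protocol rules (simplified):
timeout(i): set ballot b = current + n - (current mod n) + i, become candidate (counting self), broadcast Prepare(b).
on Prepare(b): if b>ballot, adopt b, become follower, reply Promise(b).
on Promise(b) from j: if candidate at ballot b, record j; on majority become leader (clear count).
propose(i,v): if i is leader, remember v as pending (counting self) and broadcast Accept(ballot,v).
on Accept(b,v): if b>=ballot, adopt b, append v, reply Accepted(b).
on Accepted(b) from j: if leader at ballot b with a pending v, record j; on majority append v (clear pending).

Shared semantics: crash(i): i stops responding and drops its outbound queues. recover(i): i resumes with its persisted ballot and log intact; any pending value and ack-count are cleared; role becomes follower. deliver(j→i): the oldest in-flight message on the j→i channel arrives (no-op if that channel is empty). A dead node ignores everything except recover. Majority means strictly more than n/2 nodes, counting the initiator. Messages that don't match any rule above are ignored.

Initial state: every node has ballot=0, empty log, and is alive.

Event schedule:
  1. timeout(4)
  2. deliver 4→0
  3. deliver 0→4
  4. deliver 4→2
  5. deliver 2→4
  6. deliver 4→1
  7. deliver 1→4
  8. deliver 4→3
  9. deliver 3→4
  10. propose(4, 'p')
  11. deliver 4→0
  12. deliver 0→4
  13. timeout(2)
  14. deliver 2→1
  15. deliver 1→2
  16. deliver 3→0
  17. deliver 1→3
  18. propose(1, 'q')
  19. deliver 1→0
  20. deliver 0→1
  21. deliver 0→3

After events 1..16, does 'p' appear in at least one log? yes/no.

yes

after 1 — timeout(4): n4:cand/b9/[-]
after 2 — deliver 4→0: n0:foll/b9/[-]
after 3 — deliver 0→4: ·
after 4 — deliver 4→2: n2:foll/b9/[-]
after 5 — deliver 2→4: n4:lead/b9/[-]
after 6 — deliver 4→1: n1:foll/b9/[-]
after 7 — deliver 1→4: ·
after 8 — deliver 4→3: n3:foll/b9/[-]
after 9 — deliver 3→4: ·
after 10 — propose(4,'p'): ·
after 11 — deliver 4→0: n0:foll/b9/[p]
after 12 — deliver 0→4: ·
after 13 — timeout(2): n2:cand/b12/[-]
after 14 — deliver 2→1: n1:foll/b12/[-]
after 15 — deliver 1→2: ·
after 16 — deliver 3→0: ·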